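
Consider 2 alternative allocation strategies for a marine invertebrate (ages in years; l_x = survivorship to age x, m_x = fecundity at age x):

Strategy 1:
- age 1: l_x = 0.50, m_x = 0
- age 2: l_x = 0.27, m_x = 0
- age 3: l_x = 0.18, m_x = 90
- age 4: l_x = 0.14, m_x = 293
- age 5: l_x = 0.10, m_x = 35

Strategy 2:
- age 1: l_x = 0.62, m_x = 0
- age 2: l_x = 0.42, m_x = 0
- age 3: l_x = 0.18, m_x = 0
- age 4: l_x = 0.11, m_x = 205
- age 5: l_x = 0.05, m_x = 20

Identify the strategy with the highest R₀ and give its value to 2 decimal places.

60.72

Strategy 1: R₀ = 0.50×0 + 0.27×0 + 0.18×90 + 0.14×293 + 0.10×35 = 60.7200
Strategy 2: R₀ = 0.62×0 + 0.42×0 + 0.18×0 + 0.11×205 + 0.05×20 = 23.5500
Highest R₀: strategy 1 with 60.7200.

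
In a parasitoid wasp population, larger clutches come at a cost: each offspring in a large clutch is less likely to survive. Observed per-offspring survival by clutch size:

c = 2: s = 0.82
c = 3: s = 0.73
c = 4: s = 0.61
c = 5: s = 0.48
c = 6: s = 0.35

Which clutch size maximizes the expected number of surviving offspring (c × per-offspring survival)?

Expected surviving offspring = c × s(c):
  c=2: 2 × 0.82 = 1.640
  c=3: 3 × 0.73 = 2.190
  c=4: 4 × 0.61 = 2.440
  c=5: 5 × 0.48 = 2.400
  c=6: 6 × 0.35 = 2.100
Maximum at c = 4 (2.440 surviving offspring).

4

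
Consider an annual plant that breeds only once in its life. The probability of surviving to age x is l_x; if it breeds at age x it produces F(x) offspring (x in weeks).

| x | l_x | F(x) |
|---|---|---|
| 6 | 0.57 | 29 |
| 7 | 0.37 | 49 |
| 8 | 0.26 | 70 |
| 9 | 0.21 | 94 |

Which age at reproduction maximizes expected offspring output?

9

Expected offspring if breeding at age x = l_x × F(x):
  age 6: 0.57 × 29 = 16.530
  age 7: 0.37 × 49 = 18.130
  age 8: 0.26 × 70 = 18.200
  age 9: 0.21 × 94 = 19.740
Maximum at age 9 (19.740).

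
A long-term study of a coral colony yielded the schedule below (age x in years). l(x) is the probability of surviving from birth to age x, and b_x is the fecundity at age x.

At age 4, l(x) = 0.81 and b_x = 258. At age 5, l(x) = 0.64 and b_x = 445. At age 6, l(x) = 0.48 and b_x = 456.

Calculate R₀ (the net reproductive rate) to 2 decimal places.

712.66

R₀ = Σ l(x) b_x:
  age 4: 0.81 × 258 = 208.9800
  age 5: 0.64 × 445 = 284.8000
  age 6: 0.48 × 456 = 218.8800
R₀ = 208.9800 + 284.8000 + 218.8800 = 712.6600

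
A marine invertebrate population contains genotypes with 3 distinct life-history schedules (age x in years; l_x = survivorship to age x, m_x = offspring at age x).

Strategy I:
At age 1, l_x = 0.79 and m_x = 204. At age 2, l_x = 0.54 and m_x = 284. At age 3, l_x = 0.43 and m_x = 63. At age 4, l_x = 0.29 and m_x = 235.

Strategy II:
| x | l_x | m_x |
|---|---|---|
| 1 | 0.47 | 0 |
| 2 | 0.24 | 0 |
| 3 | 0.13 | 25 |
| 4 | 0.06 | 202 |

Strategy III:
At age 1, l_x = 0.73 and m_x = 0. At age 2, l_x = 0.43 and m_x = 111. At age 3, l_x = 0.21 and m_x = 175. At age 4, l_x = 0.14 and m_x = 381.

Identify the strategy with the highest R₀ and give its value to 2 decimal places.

Strategy I: R₀ = 0.79×204 + 0.54×284 + 0.43×63 + 0.29×235 = 409.7600
Strategy II: R₀ = 0.47×0 + 0.24×0 + 0.13×25 + 0.06×202 = 15.3700
Strategy III: R₀ = 0.73×0 + 0.43×111 + 0.21×175 + 0.14×381 = 137.8200
Highest R₀: strategy I with 409.7600.

409.76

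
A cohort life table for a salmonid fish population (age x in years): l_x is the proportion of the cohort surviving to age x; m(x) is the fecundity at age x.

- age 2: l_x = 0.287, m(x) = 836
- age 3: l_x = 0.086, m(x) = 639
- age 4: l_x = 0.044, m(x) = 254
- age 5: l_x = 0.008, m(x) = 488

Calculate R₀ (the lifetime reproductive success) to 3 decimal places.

309.966

R₀ = Σ l_x m(x):
  age 2: 0.287 × 836 = 239.9320
  age 3: 0.086 × 639 = 54.9540
  age 4: 0.044 × 254 = 11.1760
  age 5: 0.008 × 488 = 3.9040
R₀ = 239.9320 + 54.9540 + 11.1760 + 3.9040 = 309.9660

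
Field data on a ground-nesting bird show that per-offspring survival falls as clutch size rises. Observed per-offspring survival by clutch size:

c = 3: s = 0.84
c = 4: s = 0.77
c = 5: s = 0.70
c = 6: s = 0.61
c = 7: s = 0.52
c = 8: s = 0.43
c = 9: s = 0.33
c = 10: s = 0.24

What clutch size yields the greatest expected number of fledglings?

Expected fledglings = c × s(c):
  c=3: 3 × 0.84 = 2.520
  c=4: 4 × 0.77 = 3.080
  c=5: 5 × 0.70 = 3.500
  c=6: 6 × 0.61 = 3.660
  c=7: 7 × 0.52 = 3.640
  c=8: 8 × 0.43 = 3.440
  c=9: 9 × 0.33 = 2.970
  c=10: 10 × 0.24 = 2.400
Maximum at c = 6 (3.660 fledglings).

6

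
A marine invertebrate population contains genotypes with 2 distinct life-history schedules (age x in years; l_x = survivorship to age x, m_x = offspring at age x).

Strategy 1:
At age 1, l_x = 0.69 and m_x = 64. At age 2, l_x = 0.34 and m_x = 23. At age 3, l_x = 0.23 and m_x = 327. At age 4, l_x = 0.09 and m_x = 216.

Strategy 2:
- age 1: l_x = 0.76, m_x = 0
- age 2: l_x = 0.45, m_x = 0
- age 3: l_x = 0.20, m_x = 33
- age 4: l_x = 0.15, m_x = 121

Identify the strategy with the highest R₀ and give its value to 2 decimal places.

146.63

Strategy 1: R₀ = 0.69×64 + 0.34×23 + 0.23×327 + 0.09×216 = 146.6300
Strategy 2: R₀ = 0.76×0 + 0.45×0 + 0.20×33 + 0.15×121 = 24.7500
Highest R₀: strategy 1 with 146.6300.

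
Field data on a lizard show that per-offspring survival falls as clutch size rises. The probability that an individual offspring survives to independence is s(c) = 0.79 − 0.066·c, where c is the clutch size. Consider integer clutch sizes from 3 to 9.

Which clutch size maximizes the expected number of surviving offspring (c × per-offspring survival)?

6

Expected surviving offspring = c × s(c):
  c=3: 3 × 0.592 = 1.776
  c=4: 4 × 0.526 = 2.104
  c=5: 5 × 0.460 = 2.300
  c=6: 6 × 0.394 = 2.364
  c=7: 7 × 0.328 = 2.296
  c=8: 8 × 0.262 = 2.096
  c=9: 9 × 0.196 = 1.764
Maximum at c = 6 (2.364 surviving offspring).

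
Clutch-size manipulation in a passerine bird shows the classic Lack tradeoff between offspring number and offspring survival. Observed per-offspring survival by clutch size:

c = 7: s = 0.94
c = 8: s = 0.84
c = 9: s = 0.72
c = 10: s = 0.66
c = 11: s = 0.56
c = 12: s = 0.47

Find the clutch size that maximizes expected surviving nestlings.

Expected surviving nestlings = c × s(c):
  c=7: 7 × 0.94 = 6.580
  c=8: 8 × 0.84 = 6.720
  c=9: 9 × 0.72 = 6.480
  c=10: 10 × 0.66 = 6.600
  c=11: 11 × 0.56 = 6.160
  c=12: 12 × 0.47 = 5.640
Maximum at c = 8 (6.720 surviving nestlings).

8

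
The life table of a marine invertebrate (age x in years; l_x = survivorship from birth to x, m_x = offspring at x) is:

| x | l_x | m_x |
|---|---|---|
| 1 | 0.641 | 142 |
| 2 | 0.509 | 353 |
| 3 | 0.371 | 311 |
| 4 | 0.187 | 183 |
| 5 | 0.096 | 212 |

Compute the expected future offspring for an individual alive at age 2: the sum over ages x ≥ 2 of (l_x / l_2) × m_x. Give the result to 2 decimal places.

686.90

l_2 = 0.509. Conditional survival from age 2 to x is l_x / l_2.
  x=2: (0.509/0.509) × 353 = 353.0000
  x=3: (0.371/0.509) × 311 = 226.6817
  x=4: (0.187/0.509) × 183 = 67.2318
  x=5: (0.096/0.509) × 212 = 39.9843
Sum = 353.0000 + 226.6817 + 67.2318 + 39.9843 = 686.8978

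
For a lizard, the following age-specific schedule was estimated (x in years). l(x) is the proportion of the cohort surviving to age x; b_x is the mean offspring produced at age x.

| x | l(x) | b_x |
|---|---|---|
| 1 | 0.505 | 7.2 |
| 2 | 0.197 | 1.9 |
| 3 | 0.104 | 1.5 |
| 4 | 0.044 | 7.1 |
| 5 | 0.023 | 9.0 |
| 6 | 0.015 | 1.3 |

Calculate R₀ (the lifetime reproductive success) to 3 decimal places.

R₀ = Σ l(x) b_x:
  age 1: 0.505 × 7.2 = 3.6360
  age 2: 0.197 × 1.9 = 0.3743
  age 3: 0.104 × 1.5 = 0.1560
  age 4: 0.044 × 7.1 = 0.3124
  age 5: 0.023 × 9.0 = 0.2070
  age 6: 0.015 × 1.3 = 0.0195
R₀ = 3.6360 + 0.3743 + 0.1560 + 0.3124 + 0.2070 + 0.0195 = 4.7052

4.705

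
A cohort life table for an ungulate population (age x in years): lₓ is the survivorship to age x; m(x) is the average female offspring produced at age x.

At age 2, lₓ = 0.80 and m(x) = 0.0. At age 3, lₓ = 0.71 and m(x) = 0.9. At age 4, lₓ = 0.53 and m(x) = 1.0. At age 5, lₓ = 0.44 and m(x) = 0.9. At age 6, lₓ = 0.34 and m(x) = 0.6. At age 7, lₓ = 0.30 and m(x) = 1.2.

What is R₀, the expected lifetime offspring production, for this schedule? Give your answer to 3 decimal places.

2.129

R₀ = Σ lₓ m(x):
  age 2: 0.80 × 0.0 = 0.0000
  age 3: 0.71 × 0.9 = 0.6390
  age 4: 0.53 × 1.0 = 0.5300
  age 5: 0.44 × 0.9 = 0.3960
  age 6: 0.34 × 0.6 = 0.2040
  age 7: 0.30 × 1.2 = 0.3600
R₀ = 0.0000 + 0.6390 + 0.5300 + 0.3960 + 0.2040 + 0.3600 = 2.1290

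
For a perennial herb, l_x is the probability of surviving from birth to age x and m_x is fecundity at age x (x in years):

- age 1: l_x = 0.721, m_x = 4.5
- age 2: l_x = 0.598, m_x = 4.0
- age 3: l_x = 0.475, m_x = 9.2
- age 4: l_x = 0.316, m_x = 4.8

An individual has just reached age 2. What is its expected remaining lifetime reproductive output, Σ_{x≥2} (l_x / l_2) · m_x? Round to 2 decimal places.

l_2 = 0.598. Conditional survival from age 2 to x is l_x / l_2.
  x=2: (0.598/0.598) × 4.0 = 4.0000
  x=3: (0.475/0.598) × 9.2 = 7.3077
  x=4: (0.316/0.598) × 4.8 = 2.5365
Sum = 4.0000 + 7.3077 + 2.5365 = 13.8441

13.84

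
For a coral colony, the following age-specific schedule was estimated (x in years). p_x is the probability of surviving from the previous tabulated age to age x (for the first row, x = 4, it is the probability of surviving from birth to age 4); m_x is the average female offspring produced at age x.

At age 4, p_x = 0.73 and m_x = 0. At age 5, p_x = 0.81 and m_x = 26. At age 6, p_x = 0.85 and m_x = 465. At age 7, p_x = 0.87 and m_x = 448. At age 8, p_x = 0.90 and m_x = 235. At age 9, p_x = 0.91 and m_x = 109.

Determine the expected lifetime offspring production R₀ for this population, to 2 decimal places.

576.50

Survivorship from birth: l_x = p_4·p_5·…·p_x.
  l_4 = 0.73000
  l_5 = 0.59130
  l_6 = 0.50261
  l_7 = 0.43727
  l_8 = 0.39354
  l_9 = 0.35812
R₀ = Σ l_x m_x:
  age 4: 0.73000 × 0 = 0.0000
  age 5: 0.59130 × 26 = 15.3738
  age 6: 0.50261 × 465 = 233.7137
  age 7: 0.43727 × 448 = 195.8970
  age 8: 0.39354 × 235 = 92.4819
  age 9: 0.35812 × 109 = 39.0351
R₀ = 0.0000 + 15.3738 + 233.7137 + 195.8970 + 92.4819 + 39.0351 = 576.5014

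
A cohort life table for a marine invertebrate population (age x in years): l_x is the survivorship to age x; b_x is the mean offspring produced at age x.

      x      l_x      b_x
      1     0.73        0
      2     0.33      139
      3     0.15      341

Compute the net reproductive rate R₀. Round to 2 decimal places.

97.02

R₀ = Σ l_x b_x:
  age 1: 0.73 × 0 = 0.0000
  age 2: 0.33 × 139 = 45.8700
  age 3: 0.15 × 341 = 51.1500
R₀ = 0.0000 + 45.8700 + 51.1500 = 97.0200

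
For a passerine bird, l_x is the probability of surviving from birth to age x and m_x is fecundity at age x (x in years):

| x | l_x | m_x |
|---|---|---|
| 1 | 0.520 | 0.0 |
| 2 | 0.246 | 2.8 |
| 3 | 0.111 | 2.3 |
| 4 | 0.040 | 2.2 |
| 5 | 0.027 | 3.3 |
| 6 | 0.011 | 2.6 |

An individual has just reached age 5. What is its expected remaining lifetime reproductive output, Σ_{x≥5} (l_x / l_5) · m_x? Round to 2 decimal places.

4.36

l_5 = 0.027. Conditional survival from age 5 to x is l_x / l_5.
  x=5: (0.027/0.027) × 3.3 = 3.3000
  x=6: (0.011/0.027) × 2.6 = 1.0593
Sum = 3.3000 + 1.0593 = 4.3593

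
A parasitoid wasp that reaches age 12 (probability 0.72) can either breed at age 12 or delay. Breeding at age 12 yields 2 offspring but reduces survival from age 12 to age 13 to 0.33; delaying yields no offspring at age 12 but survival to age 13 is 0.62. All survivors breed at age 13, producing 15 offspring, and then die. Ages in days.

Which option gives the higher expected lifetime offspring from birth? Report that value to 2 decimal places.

breed at age 12: R₀ = 0.72 × (2 + 0.33 × 15) = 0.72 × 6.9500 = 5.0040
delay to age 13: R₀ = 0.72 × (0.62 × 15) = 0.72 × 9.3000 = 6.6960
Higher: delay to age 13 (6.6960).

6.70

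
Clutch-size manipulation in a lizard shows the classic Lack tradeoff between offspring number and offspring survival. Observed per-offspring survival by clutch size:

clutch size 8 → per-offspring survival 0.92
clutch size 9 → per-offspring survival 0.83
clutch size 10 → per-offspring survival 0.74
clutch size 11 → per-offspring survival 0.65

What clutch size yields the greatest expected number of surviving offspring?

9

Expected surviving offspring = c × s(c):
  c=8: 8 × 0.92 = 7.360
  c=9: 9 × 0.83 = 7.470
  c=10: 10 × 0.74 = 7.400
  c=11: 11 × 0.65 = 7.150
Maximum at c = 9 (7.470 surviving offspring).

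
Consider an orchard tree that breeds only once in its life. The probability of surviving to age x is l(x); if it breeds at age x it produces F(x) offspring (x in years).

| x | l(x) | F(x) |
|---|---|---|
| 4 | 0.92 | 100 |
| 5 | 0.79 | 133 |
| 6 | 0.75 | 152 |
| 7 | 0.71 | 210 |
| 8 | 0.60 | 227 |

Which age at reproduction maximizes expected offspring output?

7

Expected offspring if breeding at age x = l(x) × F(x):
  age 4: 0.92 × 100 = 92.000
  age 5: 0.79 × 133 = 105.070
  age 6: 0.75 × 152 = 114.000
  age 7: 0.71 × 210 = 149.100
  age 8: 0.60 × 227 = 136.200
Maximum at age 7 (149.100).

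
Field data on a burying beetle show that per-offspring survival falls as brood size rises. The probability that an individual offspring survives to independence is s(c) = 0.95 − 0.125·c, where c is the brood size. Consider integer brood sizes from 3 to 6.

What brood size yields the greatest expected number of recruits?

4

Expected recruits = c × s(c):
  c=3: 3 × 0.575 = 1.725
  c=4: 4 × 0.450 = 1.800
  c=5: 5 × 0.325 = 1.625
  c=6: 6 × 0.200 = 1.200
Maximum at c = 4 (1.800 recruits).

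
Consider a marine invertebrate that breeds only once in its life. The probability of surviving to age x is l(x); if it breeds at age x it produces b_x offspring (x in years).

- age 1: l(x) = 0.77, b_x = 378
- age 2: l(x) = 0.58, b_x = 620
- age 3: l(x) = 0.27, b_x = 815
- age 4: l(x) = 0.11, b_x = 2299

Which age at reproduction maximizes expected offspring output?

2

Expected offspring if breeding at age x = l(x) × b_x:
  age 1: 0.77 × 378 = 291.060
  age 2: 0.58 × 620 = 359.600
  age 3: 0.27 × 815 = 220.050
  age 4: 0.11 × 2299 = 252.890
Maximum at age 2 (359.600).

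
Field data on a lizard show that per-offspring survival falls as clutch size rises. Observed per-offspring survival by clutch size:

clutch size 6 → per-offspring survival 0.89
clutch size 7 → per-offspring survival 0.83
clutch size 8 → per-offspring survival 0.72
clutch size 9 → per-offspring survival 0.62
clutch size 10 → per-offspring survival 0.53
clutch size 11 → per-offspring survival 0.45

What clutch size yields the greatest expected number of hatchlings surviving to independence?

Expected hatchlings surviving to independence = c × s(c):
  c=6: 6 × 0.89 = 5.340
  c=7: 7 × 0.83 = 5.810
  c=8: 8 × 0.72 = 5.760
  c=9: 9 × 0.62 = 5.580
  c=10: 10 × 0.53 = 5.300
  c=11: 11 × 0.45 = 4.950
Maximum at c = 7 (5.810 hatchlings surviving to independence).

7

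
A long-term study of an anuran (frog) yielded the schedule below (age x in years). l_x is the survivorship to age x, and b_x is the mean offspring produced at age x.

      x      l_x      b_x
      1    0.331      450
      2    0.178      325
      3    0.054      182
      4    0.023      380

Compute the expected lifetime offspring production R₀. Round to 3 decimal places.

R₀ = Σ l_x b_x:
  age 1: 0.331 × 450 = 148.9500
  age 2: 0.178 × 325 = 57.8500
  age 3: 0.054 × 182 = 9.8280
  age 4: 0.023 × 380 = 8.7400
R₀ = 148.9500 + 57.8500 + 9.8280 + 8.7400 = 225.3680

225.368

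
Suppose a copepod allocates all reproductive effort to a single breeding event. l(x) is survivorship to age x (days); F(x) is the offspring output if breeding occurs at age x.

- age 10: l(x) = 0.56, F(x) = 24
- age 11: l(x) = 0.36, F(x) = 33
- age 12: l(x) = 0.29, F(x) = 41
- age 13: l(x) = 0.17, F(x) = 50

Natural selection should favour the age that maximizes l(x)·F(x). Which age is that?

10

Expected offspring if breeding at age x = l(x) × F(x):
  age 10: 0.56 × 24 = 13.440
  age 11: 0.36 × 33 = 11.880
  age 12: 0.29 × 41 = 11.890
  age 13: 0.17 × 50 = 8.500
Maximum at age 10 (13.440).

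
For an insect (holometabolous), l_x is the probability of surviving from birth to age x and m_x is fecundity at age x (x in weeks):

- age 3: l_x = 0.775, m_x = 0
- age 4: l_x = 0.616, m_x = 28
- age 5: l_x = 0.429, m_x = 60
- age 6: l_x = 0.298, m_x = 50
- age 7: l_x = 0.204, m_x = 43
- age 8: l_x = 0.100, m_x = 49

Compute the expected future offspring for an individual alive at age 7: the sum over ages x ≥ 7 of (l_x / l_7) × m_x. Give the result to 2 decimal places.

l_7 = 0.204. Conditional survival from age 7 to x is l_x / l_7.
  x=7: (0.204/0.204) × 43 = 43.0000
  x=8: (0.100/0.204) × 49 = 24.0196
Sum = 43.0000 + 24.0196 = 67.0196

67.02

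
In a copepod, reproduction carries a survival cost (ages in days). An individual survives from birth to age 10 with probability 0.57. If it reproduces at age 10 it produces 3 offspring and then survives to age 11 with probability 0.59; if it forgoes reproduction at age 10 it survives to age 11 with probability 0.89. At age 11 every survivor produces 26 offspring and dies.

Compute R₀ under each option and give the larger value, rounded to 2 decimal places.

13.19

breed at age 10: R₀ = 0.57 × (3 + 0.59 × 26) = 0.57 × 18.3400 = 10.4538
delay to age 11: R₀ = 0.57 × (0.89 × 26) = 0.57 × 23.1400 = 13.1898
Higher: delay to age 11 (13.1898).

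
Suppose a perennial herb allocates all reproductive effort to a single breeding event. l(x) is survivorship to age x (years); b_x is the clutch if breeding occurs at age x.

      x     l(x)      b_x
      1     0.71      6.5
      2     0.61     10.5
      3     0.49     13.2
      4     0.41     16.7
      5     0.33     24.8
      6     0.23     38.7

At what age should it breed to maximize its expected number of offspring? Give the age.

Expected offspring if breeding at age x = l(x) × b_x:
  age 1: 0.71 × 6.5 = 4.615
  age 2: 0.61 × 10.5 = 6.405
  age 3: 0.49 × 13.2 = 6.468
  age 4: 0.41 × 16.7 = 6.847
  age 5: 0.33 × 24.8 = 8.184
  age 6: 0.23 × 38.7 = 8.901
Maximum at age 6 (8.901).

6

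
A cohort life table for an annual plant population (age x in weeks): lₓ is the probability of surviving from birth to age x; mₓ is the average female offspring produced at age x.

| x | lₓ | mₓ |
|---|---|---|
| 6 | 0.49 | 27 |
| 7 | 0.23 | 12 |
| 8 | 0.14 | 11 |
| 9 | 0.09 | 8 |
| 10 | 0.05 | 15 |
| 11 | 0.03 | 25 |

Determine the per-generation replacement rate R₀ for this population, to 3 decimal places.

R₀ = Σ lₓ mₓ:
  age 6: 0.49 × 27 = 13.2300
  age 7: 0.23 × 12 = 2.7600
  age 8: 0.14 × 11 = 1.5400
  age 9: 0.09 × 8 = 0.7200
  age 10: 0.05 × 15 = 0.7500
  age 11: 0.03 × 25 = 0.7500
R₀ = 13.2300 + 2.7600 + 1.5400 + 0.7200 + 0.7500 + 0.7500 = 19.7500

19.750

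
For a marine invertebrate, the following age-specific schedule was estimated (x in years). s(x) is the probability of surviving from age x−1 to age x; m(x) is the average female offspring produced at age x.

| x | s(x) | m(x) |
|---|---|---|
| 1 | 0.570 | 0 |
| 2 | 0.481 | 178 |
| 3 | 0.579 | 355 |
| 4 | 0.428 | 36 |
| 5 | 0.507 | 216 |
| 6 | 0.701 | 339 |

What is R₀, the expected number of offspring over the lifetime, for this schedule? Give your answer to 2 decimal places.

123.23

Survivorship from birth: l_x = s_1·s_2·…·s_x.
  l_1 = 0.57000
  l_2 = 0.27417
  l_3 = 0.15874
  l_4 = 0.06794
  l_5 = 0.03445
  l_6 = 0.02415
R₀ = Σ l_x m(x):
  age 1: 0.57000 × 0 = 0.0000
  age 2: 0.27417 × 178 = 48.8023
  age 3: 0.15874 × 355 = 56.3527
  age 4: 0.06794 × 36 = 2.4458
  age 5: 0.03445 × 216 = 7.4412
  age 6: 0.02415 × 339 = 8.1868
R₀ = 0.0000 + 48.8023 + 56.3527 + 2.4458 + 7.4412 + 8.1868 = 123.2289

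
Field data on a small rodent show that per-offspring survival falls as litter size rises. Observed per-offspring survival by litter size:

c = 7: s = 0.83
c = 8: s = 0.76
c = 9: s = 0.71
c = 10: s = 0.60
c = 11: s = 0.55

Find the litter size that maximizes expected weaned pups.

Expected weaned pups = c × s(c):
  c=7: 7 × 0.83 = 5.810
  c=8: 8 × 0.76 = 6.080
  c=9: 9 × 0.71 = 6.390
  c=10: 10 × 0.60 = 6.000
  c=11: 11 × 0.55 = 6.050
Maximum at c = 9 (6.390 weaned pups).

9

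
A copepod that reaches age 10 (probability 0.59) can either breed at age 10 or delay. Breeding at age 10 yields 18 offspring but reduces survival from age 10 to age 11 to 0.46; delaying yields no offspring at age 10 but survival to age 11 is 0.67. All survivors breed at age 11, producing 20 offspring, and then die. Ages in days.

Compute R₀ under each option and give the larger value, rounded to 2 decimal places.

breed at age 10: R₀ = 0.59 × (18 + 0.46 × 20) = 0.59 × 27.2000 = 16.0480
delay to age 11: R₀ = 0.59 × (0.67 × 20) = 0.59 × 13.4000 = 7.9060
Higher: breed at age 10 (16.0480).

16.05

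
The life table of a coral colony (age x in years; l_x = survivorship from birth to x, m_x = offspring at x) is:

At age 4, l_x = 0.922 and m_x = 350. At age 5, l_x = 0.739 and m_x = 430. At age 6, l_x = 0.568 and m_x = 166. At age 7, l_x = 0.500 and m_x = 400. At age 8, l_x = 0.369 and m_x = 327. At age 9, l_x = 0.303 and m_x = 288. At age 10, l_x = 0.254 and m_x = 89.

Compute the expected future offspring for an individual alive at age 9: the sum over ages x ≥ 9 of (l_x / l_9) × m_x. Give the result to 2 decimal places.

l_9 = 0.303. Conditional survival from age 9 to x is l_x / l_9.
  x=9: (0.303/0.303) × 288 = 288.0000
  x=10: (0.254/0.303) × 89 = 74.6073
Sum = 288.0000 + 74.6073 = 362.6073

362.61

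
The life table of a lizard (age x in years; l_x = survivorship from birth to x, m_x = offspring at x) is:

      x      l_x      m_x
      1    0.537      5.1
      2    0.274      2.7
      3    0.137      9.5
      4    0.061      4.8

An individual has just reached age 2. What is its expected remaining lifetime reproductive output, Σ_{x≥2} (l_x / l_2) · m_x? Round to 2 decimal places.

8.52

l_2 = 0.274. Conditional survival from age 2 to x is l_x / l_2.
  x=2: (0.274/0.274) × 2.7 = 2.7000
  x=3: (0.137/0.274) × 9.5 = 4.7500
  x=4: (0.061/0.274) × 4.8 = 1.0686
Sum = 2.7000 + 4.7500 + 1.0686 = 8.5186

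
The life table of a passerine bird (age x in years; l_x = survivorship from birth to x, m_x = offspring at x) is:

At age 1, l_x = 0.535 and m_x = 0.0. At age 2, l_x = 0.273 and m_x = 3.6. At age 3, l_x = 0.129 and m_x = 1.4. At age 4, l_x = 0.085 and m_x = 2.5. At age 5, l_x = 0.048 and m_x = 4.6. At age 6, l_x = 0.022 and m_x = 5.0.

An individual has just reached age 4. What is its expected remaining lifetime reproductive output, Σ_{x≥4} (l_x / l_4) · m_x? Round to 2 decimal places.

l_4 = 0.085. Conditional survival from age 4 to x is l_x / l_4.
  x=4: (0.085/0.085) × 2.5 = 2.5000
  x=5: (0.048/0.085) × 4.6 = 2.5976
  x=6: (0.022/0.085) × 5.0 = 1.2941
Sum = 2.5000 + 2.5976 + 1.2941 = 6.3918

6.39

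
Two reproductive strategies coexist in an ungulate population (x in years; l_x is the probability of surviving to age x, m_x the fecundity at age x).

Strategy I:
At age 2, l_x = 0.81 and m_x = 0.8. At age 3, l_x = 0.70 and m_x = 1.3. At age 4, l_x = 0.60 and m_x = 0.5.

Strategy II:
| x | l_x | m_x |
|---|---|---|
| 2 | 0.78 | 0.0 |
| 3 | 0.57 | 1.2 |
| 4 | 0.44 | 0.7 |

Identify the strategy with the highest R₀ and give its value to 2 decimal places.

1.86

Strategy I: R₀ = 0.81×0.8 + 0.70×1.3 + 0.60×0.5 = 1.8580
Strategy II: R₀ = 0.78×0.0 + 0.57×1.2 + 0.44×0.7 = 0.9920
Highest R₀: strategy I with 1.8580.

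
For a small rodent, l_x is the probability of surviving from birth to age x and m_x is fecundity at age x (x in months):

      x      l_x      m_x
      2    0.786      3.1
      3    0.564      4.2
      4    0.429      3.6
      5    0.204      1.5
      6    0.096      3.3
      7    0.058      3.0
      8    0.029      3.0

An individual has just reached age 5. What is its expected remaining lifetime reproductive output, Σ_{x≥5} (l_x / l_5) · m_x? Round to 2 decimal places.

l_5 = 0.204. Conditional survival from age 5 to x is l_x / l_5.
  x=5: (0.204/0.204) × 1.5 = 1.5000
  x=6: (0.096/0.204) × 3.3 = 1.5529
  x=7: (0.058/0.204) × 3.0 = 0.8529
  x=8: (0.029/0.204) × 3.0 = 0.4265
Sum = 1.5000 + 1.5529 + 0.8529 + 0.4265 = 4.3324

4.33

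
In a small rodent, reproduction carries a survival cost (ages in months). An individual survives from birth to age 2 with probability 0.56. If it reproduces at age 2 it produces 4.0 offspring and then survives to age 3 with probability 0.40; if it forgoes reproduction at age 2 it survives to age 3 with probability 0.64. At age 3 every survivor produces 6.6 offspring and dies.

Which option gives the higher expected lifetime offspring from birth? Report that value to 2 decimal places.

breed at age 2: R₀ = 0.56 × (4.0 + 0.40 × 6.6) = 0.56 × 6.6400 = 3.7184
delay to age 3: R₀ = 0.56 × (0.64 × 6.6) = 0.56 × 4.2240 = 2.3654
Higher: breed at age 2 (3.7184).

3.72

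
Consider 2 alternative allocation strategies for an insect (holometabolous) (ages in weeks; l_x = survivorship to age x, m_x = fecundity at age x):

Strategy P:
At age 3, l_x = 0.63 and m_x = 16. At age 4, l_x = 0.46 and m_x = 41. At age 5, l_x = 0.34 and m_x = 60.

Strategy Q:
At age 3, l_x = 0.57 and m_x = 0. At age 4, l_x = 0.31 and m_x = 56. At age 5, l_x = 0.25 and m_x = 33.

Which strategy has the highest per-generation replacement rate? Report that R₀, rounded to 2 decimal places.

Strategy P: R₀ = 0.63×16 + 0.46×41 + 0.34×60 = 49.3400
Strategy Q: R₀ = 0.57×0 + 0.31×56 + 0.25×33 = 25.6100
Highest R₀: strategy P with 49.3400.

49.34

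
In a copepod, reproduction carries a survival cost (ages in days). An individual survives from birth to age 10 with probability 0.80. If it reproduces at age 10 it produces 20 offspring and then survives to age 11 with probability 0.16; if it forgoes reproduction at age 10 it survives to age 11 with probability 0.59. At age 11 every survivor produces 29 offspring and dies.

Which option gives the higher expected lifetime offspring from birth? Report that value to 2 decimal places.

breed at age 10: R₀ = 0.80 × (20 + 0.16 × 29) = 0.80 × 24.6400 = 19.7120
delay to age 11: R₀ = 0.80 × (0.59 × 29) = 0.80 × 17.1100 = 13.6880
Higher: breed at age 10 (19.7120).

19.71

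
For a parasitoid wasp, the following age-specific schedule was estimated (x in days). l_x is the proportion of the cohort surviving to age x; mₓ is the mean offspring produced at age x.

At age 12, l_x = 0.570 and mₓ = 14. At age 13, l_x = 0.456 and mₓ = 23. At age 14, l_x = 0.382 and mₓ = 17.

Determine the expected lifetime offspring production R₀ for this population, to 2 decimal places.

R₀ = Σ l_x mₓ:
  age 12: 0.570 × 14 = 7.9800
  age 13: 0.456 × 23 = 10.4880
  age 14: 0.382 × 17 = 6.4940
R₀ = 7.9800 + 10.4880 + 6.4940 = 24.9620

24.96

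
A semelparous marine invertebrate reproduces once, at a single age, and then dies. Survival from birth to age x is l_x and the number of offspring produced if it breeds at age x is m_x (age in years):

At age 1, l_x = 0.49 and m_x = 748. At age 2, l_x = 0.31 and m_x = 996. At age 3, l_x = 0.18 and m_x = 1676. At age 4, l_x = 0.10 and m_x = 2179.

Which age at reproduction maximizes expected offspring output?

Expected offspring if breeding at age x = l_x × m_x:
  age 1: 0.49 × 748 = 366.520
  age 2: 0.31 × 996 = 308.760
  age 3: 0.18 × 1676 = 301.680
  age 4: 0.10 × 2179 = 217.900
Maximum at age 1 (366.520).

1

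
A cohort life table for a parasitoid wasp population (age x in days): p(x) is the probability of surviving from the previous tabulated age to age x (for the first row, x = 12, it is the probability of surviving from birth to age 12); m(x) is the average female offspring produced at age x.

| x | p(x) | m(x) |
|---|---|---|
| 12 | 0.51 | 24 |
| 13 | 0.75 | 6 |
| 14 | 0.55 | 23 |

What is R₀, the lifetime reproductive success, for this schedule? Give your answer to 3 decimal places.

19.374

Survivorship from birth: l_x = p_12·p_13·…·p_x.
  l_12 = 0.51000
  l_13 = 0.38250
  l_14 = 0.21038
R₀ = Σ l_x m(x):
  age 12: 0.51000 × 24 = 12.2400
  age 13: 0.38250 × 6 = 2.2950
  age 14: 0.21038 × 23 = 4.8387
R₀ = 12.2400 + 2.2950 + 4.8387 = 19.3737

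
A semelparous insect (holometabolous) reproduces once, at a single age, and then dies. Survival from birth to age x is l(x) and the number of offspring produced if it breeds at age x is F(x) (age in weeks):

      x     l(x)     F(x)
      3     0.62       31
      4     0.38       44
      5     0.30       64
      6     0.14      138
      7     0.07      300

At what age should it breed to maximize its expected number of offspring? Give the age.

7

Expected offspring if breeding at age x = l(x) × F(x):
  age 3: 0.62 × 31 = 19.220
  age 4: 0.38 × 44 = 16.720
  age 5: 0.30 × 64 = 19.200
  age 6: 0.14 × 138 = 19.320
  age 7: 0.07 × 300 = 21.000
Maximum at age 7 (21.000).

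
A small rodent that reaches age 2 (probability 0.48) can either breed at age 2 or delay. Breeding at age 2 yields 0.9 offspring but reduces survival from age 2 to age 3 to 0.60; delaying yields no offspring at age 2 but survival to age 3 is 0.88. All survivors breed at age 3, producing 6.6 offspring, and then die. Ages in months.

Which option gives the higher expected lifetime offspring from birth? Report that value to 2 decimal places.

breed at age 2: R₀ = 0.48 × (0.9 + 0.60 × 6.6) = 0.48 × 4.8600 = 2.3328
delay to age 3: R₀ = 0.48 × (0.88 × 6.6) = 0.48 × 5.8080 = 2.7878
Higher: delay to age 3 (2.7878).

2.79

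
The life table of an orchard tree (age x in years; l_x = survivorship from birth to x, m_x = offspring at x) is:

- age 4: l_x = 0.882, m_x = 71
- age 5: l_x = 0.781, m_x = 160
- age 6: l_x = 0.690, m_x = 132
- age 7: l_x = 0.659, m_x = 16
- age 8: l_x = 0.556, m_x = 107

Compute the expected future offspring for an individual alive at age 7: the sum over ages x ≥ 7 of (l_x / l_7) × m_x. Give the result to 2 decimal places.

106.28

l_7 = 0.659. Conditional survival from age 7 to x is l_x / l_7.
  x=7: (0.659/0.659) × 16 = 16.0000
  x=8: (0.556/0.659) × 107 = 90.2762
Sum = 16.0000 + 90.2762 = 106.2762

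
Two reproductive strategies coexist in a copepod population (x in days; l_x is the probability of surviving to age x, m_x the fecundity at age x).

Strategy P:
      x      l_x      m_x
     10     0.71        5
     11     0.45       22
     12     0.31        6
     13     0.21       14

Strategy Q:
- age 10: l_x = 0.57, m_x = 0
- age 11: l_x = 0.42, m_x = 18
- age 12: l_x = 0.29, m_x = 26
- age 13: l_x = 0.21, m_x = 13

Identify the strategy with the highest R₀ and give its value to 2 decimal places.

Strategy P: R₀ = 0.71×5 + 0.45×22 + 0.31×6 + 0.21×14 = 18.2500
Strategy Q: R₀ = 0.57×0 + 0.42×18 + 0.29×26 + 0.21×13 = 17.8300
Highest R₀: strategy P with 18.2500.

18.25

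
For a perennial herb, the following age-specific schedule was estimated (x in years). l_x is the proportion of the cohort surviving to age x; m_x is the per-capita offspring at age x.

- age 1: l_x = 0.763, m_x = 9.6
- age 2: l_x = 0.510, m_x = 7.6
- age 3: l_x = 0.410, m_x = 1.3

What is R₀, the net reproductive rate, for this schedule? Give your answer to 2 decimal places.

R₀ = Σ l_x m_x:
  age 1: 0.763 × 9.6 = 7.3248
  age 2: 0.510 × 7.6 = 3.8760
  age 3: 0.410 × 1.3 = 0.5330
R₀ = 7.3248 + 3.8760 + 0.5330 = 11.7338

11.73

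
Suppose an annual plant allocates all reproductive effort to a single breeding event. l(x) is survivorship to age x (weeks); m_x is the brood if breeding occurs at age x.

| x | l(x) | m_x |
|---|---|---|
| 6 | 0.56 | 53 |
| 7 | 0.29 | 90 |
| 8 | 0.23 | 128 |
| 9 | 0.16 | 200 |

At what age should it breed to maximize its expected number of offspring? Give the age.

Expected offspring if breeding at age x = l(x) × m_x:
  age 6: 0.56 × 53 = 29.680
  age 7: 0.29 × 90 = 26.100
  age 8: 0.23 × 128 = 29.440
  age 9: 0.16 × 200 = 32.000
Maximum at age 9 (32.000).

9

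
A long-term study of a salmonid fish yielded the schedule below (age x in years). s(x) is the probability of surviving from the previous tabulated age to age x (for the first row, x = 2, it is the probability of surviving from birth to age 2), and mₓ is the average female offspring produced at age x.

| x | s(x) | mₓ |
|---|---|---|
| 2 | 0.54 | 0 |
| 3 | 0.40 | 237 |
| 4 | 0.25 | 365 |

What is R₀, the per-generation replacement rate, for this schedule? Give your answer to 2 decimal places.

Survivorship from birth: l_x = s_2·s_3·…·s_x.
  l_2 = 0.54000
  l_3 = 0.21600
  l_4 = 0.05400
R₀ = Σ l_x mₓ:
  age 2: 0.54000 × 0 = 0.0000
  age 3: 0.21600 × 237 = 51.1920
  age 4: 0.05400 × 365 = 19.7100
R₀ = 0.0000 + 51.1920 + 19.7100 = 70.9020

70.90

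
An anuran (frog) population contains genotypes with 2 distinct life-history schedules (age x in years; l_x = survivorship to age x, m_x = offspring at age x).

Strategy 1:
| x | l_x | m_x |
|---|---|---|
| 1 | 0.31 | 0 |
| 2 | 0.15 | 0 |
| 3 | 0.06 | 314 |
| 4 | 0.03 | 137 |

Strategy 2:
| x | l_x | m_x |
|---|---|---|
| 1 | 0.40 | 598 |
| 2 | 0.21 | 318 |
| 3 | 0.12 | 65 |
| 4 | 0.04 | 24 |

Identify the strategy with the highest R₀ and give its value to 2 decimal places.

314.74

Strategy 1: R₀ = 0.31×0 + 0.15×0 + 0.06×314 + 0.03×137 = 22.9500
Strategy 2: R₀ = 0.40×598 + 0.21×318 + 0.12×65 + 0.04×24 = 314.7400
Highest R₀: strategy 2 with 314.7400.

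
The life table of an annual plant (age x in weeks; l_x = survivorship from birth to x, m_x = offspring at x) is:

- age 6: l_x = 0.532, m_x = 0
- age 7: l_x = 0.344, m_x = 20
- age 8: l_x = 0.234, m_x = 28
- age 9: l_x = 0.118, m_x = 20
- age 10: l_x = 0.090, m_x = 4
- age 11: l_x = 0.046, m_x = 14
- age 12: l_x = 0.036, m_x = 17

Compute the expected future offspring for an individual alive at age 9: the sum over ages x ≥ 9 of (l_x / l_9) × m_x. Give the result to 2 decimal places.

33.69

l_9 = 0.118. Conditional survival from age 9 to x is l_x / l_9.
  x=9: (0.118/0.118) × 20 = 20.0000
  x=10: (0.090/0.118) × 4 = 3.0508
  x=11: (0.046/0.118) × 14 = 5.4576
  x=12: (0.036/0.118) × 17 = 5.1864
Sum = 20.0000 + 3.0508 + 5.4576 + 5.1864 = 33.6949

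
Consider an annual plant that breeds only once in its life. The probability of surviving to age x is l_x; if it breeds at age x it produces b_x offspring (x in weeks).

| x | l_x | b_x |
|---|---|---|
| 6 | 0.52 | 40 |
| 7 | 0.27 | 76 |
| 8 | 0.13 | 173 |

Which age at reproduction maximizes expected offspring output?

Expected offspring if breeding at age x = l_x × b_x:
  age 6: 0.52 × 40 = 20.800
  age 7: 0.27 × 76 = 20.520
  age 8: 0.13 × 173 = 22.490
Maximum at age 8 (22.490).

8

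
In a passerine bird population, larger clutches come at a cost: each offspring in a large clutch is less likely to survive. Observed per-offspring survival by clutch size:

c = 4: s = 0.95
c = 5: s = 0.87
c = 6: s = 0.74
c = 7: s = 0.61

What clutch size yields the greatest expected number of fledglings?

6

Expected fledglings = c × s(c):
  c=4: 4 × 0.95 = 3.800
  c=5: 5 × 0.87 = 4.350
  c=6: 6 × 0.74 = 4.440
  c=7: 7 × 0.61 = 4.270
Maximum at c = 6 (4.440 fledglings).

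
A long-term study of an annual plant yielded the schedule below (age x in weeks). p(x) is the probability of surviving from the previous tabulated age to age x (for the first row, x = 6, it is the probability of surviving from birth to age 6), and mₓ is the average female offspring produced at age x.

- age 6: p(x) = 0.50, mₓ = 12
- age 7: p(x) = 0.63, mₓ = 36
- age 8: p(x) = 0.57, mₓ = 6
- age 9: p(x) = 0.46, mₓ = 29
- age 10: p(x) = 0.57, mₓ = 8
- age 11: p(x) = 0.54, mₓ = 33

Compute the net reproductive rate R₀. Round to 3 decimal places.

Survivorship from birth: l_x = p_6·p_7·…·p_x.
  l_6 = 0.50000
  l_7 = 0.31500
  l_8 = 0.17955
  l_9 = 0.08259
  l_10 = 0.04708
  l_11 = 0.02542
R₀ = Σ l_x mₓ:
  age 6: 0.50000 × 12 = 6.0000
  age 7: 0.31500 × 36 = 11.3400
  age 8: 0.17955 × 6 = 1.0773
  age 9: 0.08259 × 29 = 2.3951
  age 10: 0.04708 × 8 = 0.3766
  age 11: 0.02542 × 33 = 0.8389
R₀ = 6.0000 + 11.3400 + 1.0773 + 2.3951 + 0.3766 + 0.8389 = 22.0279

22.028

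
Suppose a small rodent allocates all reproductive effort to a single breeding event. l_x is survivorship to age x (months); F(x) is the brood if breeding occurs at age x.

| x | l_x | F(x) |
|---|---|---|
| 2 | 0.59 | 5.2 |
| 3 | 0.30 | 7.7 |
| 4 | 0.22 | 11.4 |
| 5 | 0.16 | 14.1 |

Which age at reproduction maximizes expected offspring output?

Expected offspring if breeding at age x = l_x × F(x):
  age 2: 0.59 × 5.2 = 3.068
  age 3: 0.30 × 7.7 = 2.310
  age 4: 0.22 × 11.4 = 2.508
  age 5: 0.16 × 14.1 = 2.256
Maximum at age 2 (3.068).

2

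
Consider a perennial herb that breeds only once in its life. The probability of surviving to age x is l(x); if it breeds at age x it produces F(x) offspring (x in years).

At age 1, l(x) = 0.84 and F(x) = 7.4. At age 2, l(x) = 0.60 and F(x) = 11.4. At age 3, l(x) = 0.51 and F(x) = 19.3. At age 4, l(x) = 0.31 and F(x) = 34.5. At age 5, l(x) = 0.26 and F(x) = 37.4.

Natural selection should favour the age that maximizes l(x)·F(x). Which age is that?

4

Expected offspring if breeding at age x = l(x) × F(x):
  age 1: 0.84 × 7.4 = 6.216
  age 2: 0.60 × 11.4 = 6.840
  age 3: 0.51 × 19.3 = 9.843
  age 4: 0.31 × 34.5 = 10.695
  age 5: 0.26 × 37.4 = 9.724
Maximum at age 4 (10.695).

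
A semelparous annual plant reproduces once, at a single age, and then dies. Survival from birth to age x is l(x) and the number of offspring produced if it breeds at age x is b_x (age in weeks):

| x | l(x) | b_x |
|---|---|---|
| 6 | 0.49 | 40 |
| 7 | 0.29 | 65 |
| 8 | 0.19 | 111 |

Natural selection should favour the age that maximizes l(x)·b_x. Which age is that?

Expected offspring if breeding at age x = l(x) × b_x:
  age 6: 0.49 × 40 = 19.600
  age 7: 0.29 × 65 = 18.850
  age 8: 0.19 × 111 = 21.090
Maximum at age 8 (21.090).

8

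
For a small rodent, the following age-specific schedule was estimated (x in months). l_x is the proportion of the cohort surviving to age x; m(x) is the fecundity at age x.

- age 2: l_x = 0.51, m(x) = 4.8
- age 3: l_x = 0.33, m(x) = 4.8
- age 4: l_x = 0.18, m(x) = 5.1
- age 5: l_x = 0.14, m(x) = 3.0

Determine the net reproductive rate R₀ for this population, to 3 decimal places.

R₀ = Σ l_x m(x):
  age 2: 0.51 × 4.8 = 2.4480
  age 3: 0.33 × 4.8 = 1.5840
  age 4: 0.18 × 5.1 = 0.9180
  age 5: 0.14 × 3.0 = 0.4200
R₀ = 2.4480 + 1.5840 + 0.9180 + 0.4200 = 5.3700

5.370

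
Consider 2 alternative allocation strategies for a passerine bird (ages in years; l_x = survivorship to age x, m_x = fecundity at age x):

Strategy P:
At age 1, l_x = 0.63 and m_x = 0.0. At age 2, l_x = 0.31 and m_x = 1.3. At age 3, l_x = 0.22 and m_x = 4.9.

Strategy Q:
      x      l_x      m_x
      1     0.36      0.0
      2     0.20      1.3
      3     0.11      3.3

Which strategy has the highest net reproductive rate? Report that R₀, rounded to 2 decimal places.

Strategy P: R₀ = 0.63×0.0 + 0.31×1.3 + 0.22×4.9 = 1.4810
Strategy Q: R₀ = 0.36×0.0 + 0.20×1.3 + 0.11×3.3 = 0.6230
Highest R₀: strategy P with 1.4810.

1.48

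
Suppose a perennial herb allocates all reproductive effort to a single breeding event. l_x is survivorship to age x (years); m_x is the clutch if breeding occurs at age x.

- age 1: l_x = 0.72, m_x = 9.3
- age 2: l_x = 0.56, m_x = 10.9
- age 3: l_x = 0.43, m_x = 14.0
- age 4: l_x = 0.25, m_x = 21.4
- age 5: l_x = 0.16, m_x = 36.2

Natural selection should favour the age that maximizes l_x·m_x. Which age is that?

1

Expected offspring if breeding at age x = l_x × m_x:
  age 1: 0.72 × 9.3 = 6.696
  age 2: 0.56 × 10.9 = 6.104
  age 3: 0.43 × 14.0 = 6.020
  age 4: 0.25 × 21.4 = 5.350
  age 5: 0.16 × 36.2 = 5.792
Maximum at age 1 (6.696).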